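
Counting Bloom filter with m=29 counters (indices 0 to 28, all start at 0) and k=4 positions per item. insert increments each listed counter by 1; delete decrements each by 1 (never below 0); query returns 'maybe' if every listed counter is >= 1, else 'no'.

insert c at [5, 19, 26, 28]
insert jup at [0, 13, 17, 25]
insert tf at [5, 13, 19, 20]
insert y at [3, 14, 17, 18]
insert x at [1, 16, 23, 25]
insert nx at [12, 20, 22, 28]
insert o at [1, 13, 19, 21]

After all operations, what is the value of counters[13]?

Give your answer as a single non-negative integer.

Answer: 3

Derivation:
Step 1: insert c at [5, 19, 26, 28] -> counters=[0,0,0,0,0,1,0,0,0,0,0,0,0,0,0,0,0,0,0,1,0,0,0,0,0,0,1,0,1]
Step 2: insert jup at [0, 13, 17, 25] -> counters=[1,0,0,0,0,1,0,0,0,0,0,0,0,1,0,0,0,1,0,1,0,0,0,0,0,1,1,0,1]
Step 3: insert tf at [5, 13, 19, 20] -> counters=[1,0,0,0,0,2,0,0,0,0,0,0,0,2,0,0,0,1,0,2,1,0,0,0,0,1,1,0,1]
Step 4: insert y at [3, 14, 17, 18] -> counters=[1,0,0,1,0,2,0,0,0,0,0,0,0,2,1,0,0,2,1,2,1,0,0,0,0,1,1,0,1]
Step 5: insert x at [1, 16, 23, 25] -> counters=[1,1,0,1,0,2,0,0,0,0,0,0,0,2,1,0,1,2,1,2,1,0,0,1,0,2,1,0,1]
Step 6: insert nx at [12, 20, 22, 28] -> counters=[1,1,0,1,0,2,0,0,0,0,0,0,1,2,1,0,1,2,1,2,2,0,1,1,0,2,1,0,2]
Step 7: insert o at [1, 13, 19, 21] -> counters=[1,2,0,1,0,2,0,0,0,0,0,0,1,3,1,0,1,2,1,3,2,1,1,1,0,2,1,0,2]
Final counters=[1,2,0,1,0,2,0,0,0,0,0,0,1,3,1,0,1,2,1,3,2,1,1,1,0,2,1,0,2] -> counters[13]=3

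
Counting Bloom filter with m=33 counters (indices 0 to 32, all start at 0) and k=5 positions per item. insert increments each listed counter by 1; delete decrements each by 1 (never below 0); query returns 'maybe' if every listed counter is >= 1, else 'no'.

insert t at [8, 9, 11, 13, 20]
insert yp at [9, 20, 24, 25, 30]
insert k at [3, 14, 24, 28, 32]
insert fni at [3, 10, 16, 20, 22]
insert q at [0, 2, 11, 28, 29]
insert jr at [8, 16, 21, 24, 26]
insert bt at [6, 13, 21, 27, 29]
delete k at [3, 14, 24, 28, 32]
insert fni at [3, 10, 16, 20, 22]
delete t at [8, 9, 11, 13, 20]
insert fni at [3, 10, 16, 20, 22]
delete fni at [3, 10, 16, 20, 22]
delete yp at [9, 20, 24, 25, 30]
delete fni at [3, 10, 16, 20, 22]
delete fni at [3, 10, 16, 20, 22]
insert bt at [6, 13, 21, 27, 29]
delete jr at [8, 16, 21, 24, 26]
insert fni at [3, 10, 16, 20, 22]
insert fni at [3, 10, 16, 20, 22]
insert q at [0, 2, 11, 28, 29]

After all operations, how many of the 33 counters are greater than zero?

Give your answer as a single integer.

Answer: 14

Derivation:
Step 1: insert t at [8, 9, 11, 13, 20] -> counters=[0,0,0,0,0,0,0,0,1,1,0,1,0,1,0,0,0,0,0,0,1,0,0,0,0,0,0,0,0,0,0,0,0]
Step 2: insert yp at [9, 20, 24, 25, 30] -> counters=[0,0,0,0,0,0,0,0,1,2,0,1,0,1,0,0,0,0,0,0,2,0,0,0,1,1,0,0,0,0,1,0,0]
Step 3: insert k at [3, 14, 24, 28, 32] -> counters=[0,0,0,1,0,0,0,0,1,2,0,1,0,1,1,0,0,0,0,0,2,0,0,0,2,1,0,0,1,0,1,0,1]
Step 4: insert fni at [3, 10, 16, 20, 22] -> counters=[0,0,0,2,0,0,0,0,1,2,1,1,0,1,1,0,1,0,0,0,3,0,1,0,2,1,0,0,1,0,1,0,1]
Step 5: insert q at [0, 2, 11, 28, 29] -> counters=[1,0,1,2,0,0,0,0,1,2,1,2,0,1,1,0,1,0,0,0,3,0,1,0,2,1,0,0,2,1,1,0,1]
Step 6: insert jr at [8, 16, 21, 24, 26] -> counters=[1,0,1,2,0,0,0,0,2,2,1,2,0,1,1,0,2,0,0,0,3,1,1,0,3,1,1,0,2,1,1,0,1]
Step 7: insert bt at [6, 13, 21, 27, 29] -> counters=[1,0,1,2,0,0,1,0,2,2,1,2,0,2,1,0,2,0,0,0,3,2,1,0,3,1,1,1,2,2,1,0,1]
Step 8: delete k at [3, 14, 24, 28, 32] -> counters=[1,0,1,1,0,0,1,0,2,2,1,2,0,2,0,0,2,0,0,0,3,2,1,0,2,1,1,1,1,2,1,0,0]
Step 9: insert fni at [3, 10, 16, 20, 22] -> counters=[1,0,1,2,0,0,1,0,2,2,2,2,0,2,0,0,3,0,0,0,4,2,2,0,2,1,1,1,1,2,1,0,0]
Step 10: delete t at [8, 9, 11, 13, 20] -> counters=[1,0,1,2,0,0,1,0,1,1,2,1,0,1,0,0,3,0,0,0,3,2,2,0,2,1,1,1,1,2,1,0,0]
Step 11: insert fni at [3, 10, 16, 20, 22] -> counters=[1,0,1,3,0,0,1,0,1,1,3,1,0,1,0,0,4,0,0,0,4,2,3,0,2,1,1,1,1,2,1,0,0]
Step 12: delete fni at [3, 10, 16, 20, 22] -> counters=[1,0,1,2,0,0,1,0,1,1,2,1,0,1,0,0,3,0,0,0,3,2,2,0,2,1,1,1,1,2,1,0,0]
Step 13: delete yp at [9, 20, 24, 25, 30] -> counters=[1,0,1,2,0,0,1,0,1,0,2,1,0,1,0,0,3,0,0,0,2,2,2,0,1,0,1,1,1,2,0,0,0]
Step 14: delete fni at [3, 10, 16, 20, 22] -> counters=[1,0,1,1,0,0,1,0,1,0,1,1,0,1,0,0,2,0,0,0,1,2,1,0,1,0,1,1,1,2,0,0,0]
Step 15: delete fni at [3, 10, 16, 20, 22] -> counters=[1,0,1,0,0,0,1,0,1,0,0,1,0,1,0,0,1,0,0,0,0,2,0,0,1,0,1,1,1,2,0,0,0]
Step 16: insert bt at [6, 13, 21, 27, 29] -> counters=[1,0,1,0,0,0,2,0,1,0,0,1,0,2,0,0,1,0,0,0,0,3,0,0,1,0,1,2,1,3,0,0,0]
Step 17: delete jr at [8, 16, 21, 24, 26] -> counters=[1,0,1,0,0,0,2,0,0,0,0,1,0,2,0,0,0,0,0,0,0,2,0,0,0,0,0,2,1,3,0,0,0]
Step 18: insert fni at [3, 10, 16, 20, 22] -> counters=[1,0,1,1,0,0,2,0,0,0,1,1,0,2,0,0,1,0,0,0,1,2,1,0,0,0,0,2,1,3,0,0,0]
Step 19: insert fni at [3, 10, 16, 20, 22] -> counters=[1,0,1,2,0,0,2,0,0,0,2,1,0,2,0,0,2,0,0,0,2,2,2,0,0,0,0,2,1,3,0,0,0]
Step 20: insert q at [0, 2, 11, 28, 29] -> counters=[2,0,2,2,0,0,2,0,0,0,2,2,0,2,0,0,2,0,0,0,2,2,2,0,0,0,0,2,2,4,0,0,0]
Final counters=[2,0,2,2,0,0,2,0,0,0,2,2,0,2,0,0,2,0,0,0,2,2,2,0,0,0,0,2,2,4,0,0,0] -> 14 nonzero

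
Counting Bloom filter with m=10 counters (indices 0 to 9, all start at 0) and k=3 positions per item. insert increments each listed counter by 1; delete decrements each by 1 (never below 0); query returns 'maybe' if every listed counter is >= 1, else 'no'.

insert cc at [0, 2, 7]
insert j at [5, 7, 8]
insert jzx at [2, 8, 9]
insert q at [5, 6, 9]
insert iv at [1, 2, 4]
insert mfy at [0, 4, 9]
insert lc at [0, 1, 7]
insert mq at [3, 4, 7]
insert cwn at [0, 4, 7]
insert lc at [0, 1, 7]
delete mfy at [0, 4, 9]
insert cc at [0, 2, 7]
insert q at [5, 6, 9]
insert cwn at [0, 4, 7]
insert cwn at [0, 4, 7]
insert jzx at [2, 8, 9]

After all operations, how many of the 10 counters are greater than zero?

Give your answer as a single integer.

Answer: 10

Derivation:
Step 1: insert cc at [0, 2, 7] -> counters=[1,0,1,0,0,0,0,1,0,0]
Step 2: insert j at [5, 7, 8] -> counters=[1,0,1,0,0,1,0,2,1,0]
Step 3: insert jzx at [2, 8, 9] -> counters=[1,0,2,0,0,1,0,2,2,1]
Step 4: insert q at [5, 6, 9] -> counters=[1,0,2,0,0,2,1,2,2,2]
Step 5: insert iv at [1, 2, 4] -> counters=[1,1,3,0,1,2,1,2,2,2]
Step 6: insert mfy at [0, 4, 9] -> counters=[2,1,3,0,2,2,1,2,2,3]
Step 7: insert lc at [0, 1, 7] -> counters=[3,2,3,0,2,2,1,3,2,3]
Step 8: insert mq at [3, 4, 7] -> counters=[3,2,3,1,3,2,1,4,2,3]
Step 9: insert cwn at [0, 4, 7] -> counters=[4,2,3,1,4,2,1,5,2,3]
Step 10: insert lc at [0, 1, 7] -> counters=[5,3,3,1,4,2,1,6,2,3]
Step 11: delete mfy at [0, 4, 9] -> counters=[4,3,3,1,3,2,1,6,2,2]
Step 12: insert cc at [0, 2, 7] -> counters=[5,3,4,1,3,2,1,7,2,2]
Step 13: insert q at [5, 6, 9] -> counters=[5,3,4,1,3,3,2,7,2,3]
Step 14: insert cwn at [0, 4, 7] -> counters=[6,3,4,1,4,3,2,8,2,3]
Step 15: insert cwn at [0, 4, 7] -> counters=[7,3,4,1,5,3,2,9,2,3]
Step 16: insert jzx at [2, 8, 9] -> counters=[7,3,5,1,5,3,2,9,3,4]
Final counters=[7,3,5,1,5,3,2,9,3,4] -> 10 nonzero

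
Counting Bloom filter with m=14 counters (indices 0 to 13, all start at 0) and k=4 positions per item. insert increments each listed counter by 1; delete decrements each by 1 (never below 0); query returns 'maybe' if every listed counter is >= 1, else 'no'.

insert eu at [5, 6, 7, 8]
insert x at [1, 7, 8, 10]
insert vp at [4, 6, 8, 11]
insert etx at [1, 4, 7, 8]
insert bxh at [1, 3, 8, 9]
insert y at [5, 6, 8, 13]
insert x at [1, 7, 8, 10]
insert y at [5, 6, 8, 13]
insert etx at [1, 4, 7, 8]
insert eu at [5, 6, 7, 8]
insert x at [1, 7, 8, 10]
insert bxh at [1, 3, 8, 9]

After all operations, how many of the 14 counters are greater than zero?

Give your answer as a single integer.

Step 1: insert eu at [5, 6, 7, 8] -> counters=[0,0,0,0,0,1,1,1,1,0,0,0,0,0]
Step 2: insert x at [1, 7, 8, 10] -> counters=[0,1,0,0,0,1,1,2,2,0,1,0,0,0]
Step 3: insert vp at [4, 6, 8, 11] -> counters=[0,1,0,0,1,1,2,2,3,0,1,1,0,0]
Step 4: insert etx at [1, 4, 7, 8] -> counters=[0,2,0,0,2,1,2,3,4,0,1,1,0,0]
Step 5: insert bxh at [1, 3, 8, 9] -> counters=[0,3,0,1,2,1,2,3,5,1,1,1,0,0]
Step 6: insert y at [5, 6, 8, 13] -> counters=[0,3,0,1,2,2,3,3,6,1,1,1,0,1]
Step 7: insert x at [1, 7, 8, 10] -> counters=[0,4,0,1,2,2,3,4,7,1,2,1,0,1]
Step 8: insert y at [5, 6, 8, 13] -> counters=[0,4,0,1,2,3,4,4,8,1,2,1,0,2]
Step 9: insert etx at [1, 4, 7, 8] -> counters=[0,5,0,1,3,3,4,5,9,1,2,1,0,2]
Step 10: insert eu at [5, 6, 7, 8] -> counters=[0,5,0,1,3,4,5,6,10,1,2,1,0,2]
Step 11: insert x at [1, 7, 8, 10] -> counters=[0,6,0,1,3,4,5,7,11,1,3,1,0,2]
Step 12: insert bxh at [1, 3, 8, 9] -> counters=[0,7,0,2,3,4,5,7,12,2,3,1,0,2]
Final counters=[0,7,0,2,3,4,5,7,12,2,3,1,0,2] -> 11 nonzero

Answer: 11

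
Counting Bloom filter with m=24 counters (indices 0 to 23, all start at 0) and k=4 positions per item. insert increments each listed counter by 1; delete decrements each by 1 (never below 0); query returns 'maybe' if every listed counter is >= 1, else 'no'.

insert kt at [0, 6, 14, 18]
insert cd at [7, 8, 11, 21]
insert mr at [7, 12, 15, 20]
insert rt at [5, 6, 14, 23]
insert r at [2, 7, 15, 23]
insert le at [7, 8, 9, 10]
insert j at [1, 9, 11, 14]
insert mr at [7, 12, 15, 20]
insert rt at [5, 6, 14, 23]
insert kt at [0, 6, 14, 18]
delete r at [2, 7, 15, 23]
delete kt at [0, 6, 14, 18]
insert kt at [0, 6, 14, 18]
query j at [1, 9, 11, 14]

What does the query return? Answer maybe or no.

Answer: maybe

Derivation:
Step 1: insert kt at [0, 6, 14, 18] -> counters=[1,0,0,0,0,0,1,0,0,0,0,0,0,0,1,0,0,0,1,0,0,0,0,0]
Step 2: insert cd at [7, 8, 11, 21] -> counters=[1,0,0,0,0,0,1,1,1,0,0,1,0,0,1,0,0,0,1,0,0,1,0,0]
Step 3: insert mr at [7, 12, 15, 20] -> counters=[1,0,0,0,0,0,1,2,1,0,0,1,1,0,1,1,0,0,1,0,1,1,0,0]
Step 4: insert rt at [5, 6, 14, 23] -> counters=[1,0,0,0,0,1,2,2,1,0,0,1,1,0,2,1,0,0,1,0,1,1,0,1]
Step 5: insert r at [2, 7, 15, 23] -> counters=[1,0,1,0,0,1,2,3,1,0,0,1,1,0,2,2,0,0,1,0,1,1,0,2]
Step 6: insert le at [7, 8, 9, 10] -> counters=[1,0,1,0,0,1,2,4,2,1,1,1,1,0,2,2,0,0,1,0,1,1,0,2]
Step 7: insert j at [1, 9, 11, 14] -> counters=[1,1,1,0,0,1,2,4,2,2,1,2,1,0,3,2,0,0,1,0,1,1,0,2]
Step 8: insert mr at [7, 12, 15, 20] -> counters=[1,1,1,0,0,1,2,5,2,2,1,2,2,0,3,3,0,0,1,0,2,1,0,2]
Step 9: insert rt at [5, 6, 14, 23] -> counters=[1,1,1,0,0,2,3,5,2,2,1,2,2,0,4,3,0,0,1,0,2,1,0,3]
Step 10: insert kt at [0, 6, 14, 18] -> counters=[2,1,1,0,0,2,4,5,2,2,1,2,2,0,5,3,0,0,2,0,2,1,0,3]
Step 11: delete r at [2, 7, 15, 23] -> counters=[2,1,0,0,0,2,4,4,2,2,1,2,2,0,5,2,0,0,2,0,2,1,0,2]
Step 12: delete kt at [0, 6, 14, 18] -> counters=[1,1,0,0,0,2,3,4,2,2,1,2,2,0,4,2,0,0,1,0,2,1,0,2]
Step 13: insert kt at [0, 6, 14, 18] -> counters=[2,1,0,0,0,2,4,4,2,2,1,2,2,0,5,2,0,0,2,0,2,1,0,2]
Query j: check counters[1]=1 counters[9]=2 counters[11]=2 counters[14]=5 -> maybe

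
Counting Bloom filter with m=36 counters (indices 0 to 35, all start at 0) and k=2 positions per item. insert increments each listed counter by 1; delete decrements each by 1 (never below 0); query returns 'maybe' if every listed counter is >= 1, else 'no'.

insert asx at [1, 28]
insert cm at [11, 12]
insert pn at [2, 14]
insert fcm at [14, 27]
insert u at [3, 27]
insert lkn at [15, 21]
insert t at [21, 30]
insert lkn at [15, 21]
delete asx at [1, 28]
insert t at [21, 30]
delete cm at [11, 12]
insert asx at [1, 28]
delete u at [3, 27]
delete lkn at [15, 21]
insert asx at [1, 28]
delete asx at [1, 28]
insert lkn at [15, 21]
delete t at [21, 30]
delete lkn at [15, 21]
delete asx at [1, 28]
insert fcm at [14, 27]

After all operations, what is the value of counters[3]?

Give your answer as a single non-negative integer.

Step 1: insert asx at [1, 28] -> counters=[0,1,0,0,0,0,0,0,0,0,0,0,0,0,0,0,0,0,0,0,0,0,0,0,0,0,0,0,1,0,0,0,0,0,0,0]
Step 2: insert cm at [11, 12] -> counters=[0,1,0,0,0,0,0,0,0,0,0,1,1,0,0,0,0,0,0,0,0,0,0,0,0,0,0,0,1,0,0,0,0,0,0,0]
Step 3: insert pn at [2, 14] -> counters=[0,1,1,0,0,0,0,0,0,0,0,1,1,0,1,0,0,0,0,0,0,0,0,0,0,0,0,0,1,0,0,0,0,0,0,0]
Step 4: insert fcm at [14, 27] -> counters=[0,1,1,0,0,0,0,0,0,0,0,1,1,0,2,0,0,0,0,0,0,0,0,0,0,0,0,1,1,0,0,0,0,0,0,0]
Step 5: insert u at [3, 27] -> counters=[0,1,1,1,0,0,0,0,0,0,0,1,1,0,2,0,0,0,0,0,0,0,0,0,0,0,0,2,1,0,0,0,0,0,0,0]
Step 6: insert lkn at [15, 21] -> counters=[0,1,1,1,0,0,0,0,0,0,0,1,1,0,2,1,0,0,0,0,0,1,0,0,0,0,0,2,1,0,0,0,0,0,0,0]
Step 7: insert t at [21, 30] -> counters=[0,1,1,1,0,0,0,0,0,0,0,1,1,0,2,1,0,0,0,0,0,2,0,0,0,0,0,2,1,0,1,0,0,0,0,0]
Step 8: insert lkn at [15, 21] -> counters=[0,1,1,1,0,0,0,0,0,0,0,1,1,0,2,2,0,0,0,0,0,3,0,0,0,0,0,2,1,0,1,0,0,0,0,0]
Step 9: delete asx at [1, 28] -> counters=[0,0,1,1,0,0,0,0,0,0,0,1,1,0,2,2,0,0,0,0,0,3,0,0,0,0,0,2,0,0,1,0,0,0,0,0]
Step 10: insert t at [21, 30] -> counters=[0,0,1,1,0,0,0,0,0,0,0,1,1,0,2,2,0,0,0,0,0,4,0,0,0,0,0,2,0,0,2,0,0,0,0,0]
Step 11: delete cm at [11, 12] -> counters=[0,0,1,1,0,0,0,0,0,0,0,0,0,0,2,2,0,0,0,0,0,4,0,0,0,0,0,2,0,0,2,0,0,0,0,0]
Step 12: insert asx at [1, 28] -> counters=[0,1,1,1,0,0,0,0,0,0,0,0,0,0,2,2,0,0,0,0,0,4,0,0,0,0,0,2,1,0,2,0,0,0,0,0]
Step 13: delete u at [3, 27] -> counters=[0,1,1,0,0,0,0,0,0,0,0,0,0,0,2,2,0,0,0,0,0,4,0,0,0,0,0,1,1,0,2,0,0,0,0,0]
Step 14: delete lkn at [15, 21] -> counters=[0,1,1,0,0,0,0,0,0,0,0,0,0,0,2,1,0,0,0,0,0,3,0,0,0,0,0,1,1,0,2,0,0,0,0,0]
Step 15: insert asx at [1, 28] -> counters=[0,2,1,0,0,0,0,0,0,0,0,0,0,0,2,1,0,0,0,0,0,3,0,0,0,0,0,1,2,0,2,0,0,0,0,0]
Step 16: delete asx at [1, 28] -> counters=[0,1,1,0,0,0,0,0,0,0,0,0,0,0,2,1,0,0,0,0,0,3,0,0,0,0,0,1,1,0,2,0,0,0,0,0]
Step 17: insert lkn at [15, 21] -> counters=[0,1,1,0,0,0,0,0,0,0,0,0,0,0,2,2,0,0,0,0,0,4,0,0,0,0,0,1,1,0,2,0,0,0,0,0]
Step 18: delete t at [21, 30] -> counters=[0,1,1,0,0,0,0,0,0,0,0,0,0,0,2,2,0,0,0,0,0,3,0,0,0,0,0,1,1,0,1,0,0,0,0,0]
Step 19: delete lkn at [15, 21] -> counters=[0,1,1,0,0,0,0,0,0,0,0,0,0,0,2,1,0,0,0,0,0,2,0,0,0,0,0,1,1,0,1,0,0,0,0,0]
Step 20: delete asx at [1, 28] -> counters=[0,0,1,0,0,0,0,0,0,0,0,0,0,0,2,1,0,0,0,0,0,2,0,0,0,0,0,1,0,0,1,0,0,0,0,0]
Step 21: insert fcm at [14, 27] -> counters=[0,0,1,0,0,0,0,0,0,0,0,0,0,0,3,1,0,0,0,0,0,2,0,0,0,0,0,2,0,0,1,0,0,0,0,0]
Final counters=[0,0,1,0,0,0,0,0,0,0,0,0,0,0,3,1,0,0,0,0,0,2,0,0,0,0,0,2,0,0,1,0,0,0,0,0] -> counters[3]=0

Answer: 0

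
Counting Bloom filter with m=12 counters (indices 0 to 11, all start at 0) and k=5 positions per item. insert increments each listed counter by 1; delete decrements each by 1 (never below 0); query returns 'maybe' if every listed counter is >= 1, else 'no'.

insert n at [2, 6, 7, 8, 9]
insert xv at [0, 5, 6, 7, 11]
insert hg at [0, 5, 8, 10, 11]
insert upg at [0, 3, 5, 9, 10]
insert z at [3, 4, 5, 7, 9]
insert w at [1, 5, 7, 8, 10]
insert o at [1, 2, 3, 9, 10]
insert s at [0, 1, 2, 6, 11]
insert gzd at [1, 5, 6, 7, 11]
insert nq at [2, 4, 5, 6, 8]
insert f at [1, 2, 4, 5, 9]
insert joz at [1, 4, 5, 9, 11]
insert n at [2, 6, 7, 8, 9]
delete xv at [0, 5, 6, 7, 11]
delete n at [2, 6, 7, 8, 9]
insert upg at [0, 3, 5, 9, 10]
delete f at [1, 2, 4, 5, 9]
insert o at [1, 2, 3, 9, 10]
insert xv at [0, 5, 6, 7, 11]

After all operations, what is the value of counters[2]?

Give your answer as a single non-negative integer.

Answer: 5

Derivation:
Step 1: insert n at [2, 6, 7, 8, 9] -> counters=[0,0,1,0,0,0,1,1,1,1,0,0]
Step 2: insert xv at [0, 5, 6, 7, 11] -> counters=[1,0,1,0,0,1,2,2,1,1,0,1]
Step 3: insert hg at [0, 5, 8, 10, 11] -> counters=[2,0,1,0,0,2,2,2,2,1,1,2]
Step 4: insert upg at [0, 3, 5, 9, 10] -> counters=[3,0,1,1,0,3,2,2,2,2,2,2]
Step 5: insert z at [3, 4, 5, 7, 9] -> counters=[3,0,1,2,1,4,2,3,2,3,2,2]
Step 6: insert w at [1, 5, 7, 8, 10] -> counters=[3,1,1,2,1,5,2,4,3,3,3,2]
Step 7: insert o at [1, 2, 3, 9, 10] -> counters=[3,2,2,3,1,5,2,4,3,4,4,2]
Step 8: insert s at [0, 1, 2, 6, 11] -> counters=[4,3,3,3,1,5,3,4,3,4,4,3]
Step 9: insert gzd at [1, 5, 6, 7, 11] -> counters=[4,4,3,3,1,6,4,5,3,4,4,4]
Step 10: insert nq at [2, 4, 5, 6, 8] -> counters=[4,4,4,3,2,7,5,5,4,4,4,4]
Step 11: insert f at [1, 2, 4, 5, 9] -> counters=[4,5,5,3,3,8,5,5,4,5,4,4]
Step 12: insert joz at [1, 4, 5, 9, 11] -> counters=[4,6,5,3,4,9,5,5,4,6,4,5]
Step 13: insert n at [2, 6, 7, 8, 9] -> counters=[4,6,6,3,4,9,6,6,5,7,4,5]
Step 14: delete xv at [0, 5, 6, 7, 11] -> counters=[3,6,6,3,4,8,5,5,5,7,4,4]
Step 15: delete n at [2, 6, 7, 8, 9] -> counters=[3,6,5,3,4,8,4,4,4,6,4,4]
Step 16: insert upg at [0, 3, 5, 9, 10] -> counters=[4,6,5,4,4,9,4,4,4,7,5,4]
Step 17: delete f at [1, 2, 4, 5, 9] -> counters=[4,5,4,4,3,8,4,4,4,6,5,4]
Step 18: insert o at [1, 2, 3, 9, 10] -> counters=[4,6,5,5,3,8,4,4,4,7,6,4]
Step 19: insert xv at [0, 5, 6, 7, 11] -> counters=[5,6,5,5,3,9,5,5,4,7,6,5]
Final counters=[5,6,5,5,3,9,5,5,4,7,6,5] -> counters[2]=5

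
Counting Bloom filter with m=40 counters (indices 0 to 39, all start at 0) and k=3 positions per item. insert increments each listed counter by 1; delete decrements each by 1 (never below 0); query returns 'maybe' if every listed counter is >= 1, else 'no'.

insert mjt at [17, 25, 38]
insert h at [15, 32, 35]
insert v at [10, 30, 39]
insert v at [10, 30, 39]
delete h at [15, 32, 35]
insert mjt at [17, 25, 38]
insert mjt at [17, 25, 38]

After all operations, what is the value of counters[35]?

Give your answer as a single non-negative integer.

Step 1: insert mjt at [17, 25, 38] -> counters=[0,0,0,0,0,0,0,0,0,0,0,0,0,0,0,0,0,1,0,0,0,0,0,0,0,1,0,0,0,0,0,0,0,0,0,0,0,0,1,0]
Step 2: insert h at [15, 32, 35] -> counters=[0,0,0,0,0,0,0,0,0,0,0,0,0,0,0,1,0,1,0,0,0,0,0,0,0,1,0,0,0,0,0,0,1,0,0,1,0,0,1,0]
Step 3: insert v at [10, 30, 39] -> counters=[0,0,0,0,0,0,0,0,0,0,1,0,0,0,0,1,0,1,0,0,0,0,0,0,0,1,0,0,0,0,1,0,1,0,0,1,0,0,1,1]
Step 4: insert v at [10, 30, 39] -> counters=[0,0,0,0,0,0,0,0,0,0,2,0,0,0,0,1,0,1,0,0,0,0,0,0,0,1,0,0,0,0,2,0,1,0,0,1,0,0,1,2]
Step 5: delete h at [15, 32, 35] -> counters=[0,0,0,0,0,0,0,0,0,0,2,0,0,0,0,0,0,1,0,0,0,0,0,0,0,1,0,0,0,0,2,0,0,0,0,0,0,0,1,2]
Step 6: insert mjt at [17, 25, 38] -> counters=[0,0,0,0,0,0,0,0,0,0,2,0,0,0,0,0,0,2,0,0,0,0,0,0,0,2,0,0,0,0,2,0,0,0,0,0,0,0,2,2]
Step 7: insert mjt at [17, 25, 38] -> counters=[0,0,0,0,0,0,0,0,0,0,2,0,0,0,0,0,0,3,0,0,0,0,0,0,0,3,0,0,0,0,2,0,0,0,0,0,0,0,3,2]
Final counters=[0,0,0,0,0,0,0,0,0,0,2,0,0,0,0,0,0,3,0,0,0,0,0,0,0,3,0,0,0,0,2,0,0,0,0,0,0,0,3,2] -> counters[35]=0

Answer: 0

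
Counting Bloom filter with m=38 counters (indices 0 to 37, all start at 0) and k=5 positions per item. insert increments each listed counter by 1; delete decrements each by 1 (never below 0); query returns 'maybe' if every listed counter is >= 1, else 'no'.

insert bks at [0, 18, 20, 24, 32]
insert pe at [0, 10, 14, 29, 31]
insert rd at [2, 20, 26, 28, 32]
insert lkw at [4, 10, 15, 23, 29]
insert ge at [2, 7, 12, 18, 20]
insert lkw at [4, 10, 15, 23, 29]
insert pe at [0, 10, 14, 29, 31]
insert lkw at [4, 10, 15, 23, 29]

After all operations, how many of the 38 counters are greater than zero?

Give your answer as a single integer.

Step 1: insert bks at [0, 18, 20, 24, 32] -> counters=[1,0,0,0,0,0,0,0,0,0,0,0,0,0,0,0,0,0,1,0,1,0,0,0,1,0,0,0,0,0,0,0,1,0,0,0,0,0]
Step 2: insert pe at [0, 10, 14, 29, 31] -> counters=[2,0,0,0,0,0,0,0,0,0,1,0,0,0,1,0,0,0,1,0,1,0,0,0,1,0,0,0,0,1,0,1,1,0,0,0,0,0]
Step 3: insert rd at [2, 20, 26, 28, 32] -> counters=[2,0,1,0,0,0,0,0,0,0,1,0,0,0,1,0,0,0,1,0,2,0,0,0,1,0,1,0,1,1,0,1,2,0,0,0,0,0]
Step 4: insert lkw at [4, 10, 15, 23, 29] -> counters=[2,0,1,0,1,0,0,0,0,0,2,0,0,0,1,1,0,0,1,0,2,0,0,1,1,0,1,0,1,2,0,1,2,0,0,0,0,0]
Step 5: insert ge at [2, 7, 12, 18, 20] -> counters=[2,0,2,0,1,0,0,1,0,0,2,0,1,0,1,1,0,0,2,0,3,0,0,1,1,0,1,0,1,2,0,1,2,0,0,0,0,0]
Step 6: insert lkw at [4, 10, 15, 23, 29] -> counters=[2,0,2,0,2,0,0,1,0,0,3,0,1,0,1,2,0,0,2,0,3,0,0,2,1,0,1,0,1,3,0,1,2,0,0,0,0,0]
Step 7: insert pe at [0, 10, 14, 29, 31] -> counters=[3,0,2,0,2,0,0,1,0,0,4,0,1,0,2,2,0,0,2,0,3,0,0,2,1,0,1,0,1,4,0,2,2,0,0,0,0,0]
Step 8: insert lkw at [4, 10, 15, 23, 29] -> counters=[3,0,2,0,3,0,0,1,0,0,5,0,1,0,2,3,0,0,2,0,3,0,0,3,1,0,1,0,1,5,0,2,2,0,0,0,0,0]
Final counters=[3,0,2,0,3,0,0,1,0,0,5,0,1,0,2,3,0,0,2,0,3,0,0,3,1,0,1,0,1,5,0,2,2,0,0,0,0,0] -> 17 nonzero

Answer: 17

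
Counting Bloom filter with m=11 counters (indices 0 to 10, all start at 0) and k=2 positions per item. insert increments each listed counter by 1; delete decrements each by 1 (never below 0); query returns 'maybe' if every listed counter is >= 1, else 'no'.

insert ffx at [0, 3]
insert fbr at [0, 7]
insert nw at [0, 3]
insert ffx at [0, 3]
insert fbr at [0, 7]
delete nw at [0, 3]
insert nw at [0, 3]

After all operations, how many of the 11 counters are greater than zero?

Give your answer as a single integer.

Step 1: insert ffx at [0, 3] -> counters=[1,0,0,1,0,0,0,0,0,0,0]
Step 2: insert fbr at [0, 7] -> counters=[2,0,0,1,0,0,0,1,0,0,0]
Step 3: insert nw at [0, 3] -> counters=[3,0,0,2,0,0,0,1,0,0,0]
Step 4: insert ffx at [0, 3] -> counters=[4,0,0,3,0,0,0,1,0,0,0]
Step 5: insert fbr at [0, 7] -> counters=[5,0,0,3,0,0,0,2,0,0,0]
Step 6: delete nw at [0, 3] -> counters=[4,0,0,2,0,0,0,2,0,0,0]
Step 7: insert nw at [0, 3] -> counters=[5,0,0,3,0,0,0,2,0,0,0]
Final counters=[5,0,0,3,0,0,0,2,0,0,0] -> 3 nonzero

Answer: 3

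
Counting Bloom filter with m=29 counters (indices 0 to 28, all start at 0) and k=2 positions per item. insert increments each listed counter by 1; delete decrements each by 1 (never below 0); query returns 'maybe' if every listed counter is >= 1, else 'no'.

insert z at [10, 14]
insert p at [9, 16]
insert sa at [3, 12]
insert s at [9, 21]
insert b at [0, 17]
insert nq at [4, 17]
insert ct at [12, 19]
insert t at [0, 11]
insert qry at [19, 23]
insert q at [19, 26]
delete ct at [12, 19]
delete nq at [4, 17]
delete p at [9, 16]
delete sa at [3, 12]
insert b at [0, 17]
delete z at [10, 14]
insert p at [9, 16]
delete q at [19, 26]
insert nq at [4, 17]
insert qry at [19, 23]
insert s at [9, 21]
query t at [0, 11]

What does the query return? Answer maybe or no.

Answer: maybe

Derivation:
Step 1: insert z at [10, 14] -> counters=[0,0,0,0,0,0,0,0,0,0,1,0,0,0,1,0,0,0,0,0,0,0,0,0,0,0,0,0,0]
Step 2: insert p at [9, 16] -> counters=[0,0,0,0,0,0,0,0,0,1,1,0,0,0,1,0,1,0,0,0,0,0,0,0,0,0,0,0,0]
Step 3: insert sa at [3, 12] -> counters=[0,0,0,1,0,0,0,0,0,1,1,0,1,0,1,0,1,0,0,0,0,0,0,0,0,0,0,0,0]
Step 4: insert s at [9, 21] -> counters=[0,0,0,1,0,0,0,0,0,2,1,0,1,0,1,0,1,0,0,0,0,1,0,0,0,0,0,0,0]
Step 5: insert b at [0, 17] -> counters=[1,0,0,1,0,0,0,0,0,2,1,0,1,0,1,0,1,1,0,0,0,1,0,0,0,0,0,0,0]
Step 6: insert nq at [4, 17] -> counters=[1,0,0,1,1,0,0,0,0,2,1,0,1,0,1,0,1,2,0,0,0,1,0,0,0,0,0,0,0]
Step 7: insert ct at [12, 19] -> counters=[1,0,0,1,1,0,0,0,0,2,1,0,2,0,1,0,1,2,0,1,0,1,0,0,0,0,0,0,0]
Step 8: insert t at [0, 11] -> counters=[2,0,0,1,1,0,0,0,0,2,1,1,2,0,1,0,1,2,0,1,0,1,0,0,0,0,0,0,0]
Step 9: insert qry at [19, 23] -> counters=[2,0,0,1,1,0,0,0,0,2,1,1,2,0,1,0,1,2,0,2,0,1,0,1,0,0,0,0,0]
Step 10: insert q at [19, 26] -> counters=[2,0,0,1,1,0,0,0,0,2,1,1,2,0,1,0,1,2,0,3,0,1,0,1,0,0,1,0,0]
Step 11: delete ct at [12, 19] -> counters=[2,0,0,1,1,0,0,0,0,2,1,1,1,0,1,0,1,2,0,2,0,1,0,1,0,0,1,0,0]
Step 12: delete nq at [4, 17] -> counters=[2,0,0,1,0,0,0,0,0,2,1,1,1,0,1,0,1,1,0,2,0,1,0,1,0,0,1,0,0]
Step 13: delete p at [9, 16] -> counters=[2,0,0,1,0,0,0,0,0,1,1,1,1,0,1,0,0,1,0,2,0,1,0,1,0,0,1,0,0]
Step 14: delete sa at [3, 12] -> counters=[2,0,0,0,0,0,0,0,0,1,1,1,0,0,1,0,0,1,0,2,0,1,0,1,0,0,1,0,0]
Step 15: insert b at [0, 17] -> counters=[3,0,0,0,0,0,0,0,0,1,1,1,0,0,1,0,0,2,0,2,0,1,0,1,0,0,1,0,0]
Step 16: delete z at [10, 14] -> counters=[3,0,0,0,0,0,0,0,0,1,0,1,0,0,0,0,0,2,0,2,0,1,0,1,0,0,1,0,0]
Step 17: insert p at [9, 16] -> counters=[3,0,0,0,0,0,0,0,0,2,0,1,0,0,0,0,1,2,0,2,0,1,0,1,0,0,1,0,0]
Step 18: delete q at [19, 26] -> counters=[3,0,0,0,0,0,0,0,0,2,0,1,0,0,0,0,1,2,0,1,0,1,0,1,0,0,0,0,0]
Step 19: insert nq at [4, 17] -> counters=[3,0,0,0,1,0,0,0,0,2,0,1,0,0,0,0,1,3,0,1,0,1,0,1,0,0,0,0,0]
Step 20: insert qry at [19, 23] -> counters=[3,0,0,0,1,0,0,0,0,2,0,1,0,0,0,0,1,3,0,2,0,1,0,2,0,0,0,0,0]
Step 21: insert s at [9, 21] -> counters=[3,0,0,0,1,0,0,0,0,3,0,1,0,0,0,0,1,3,0,2,0,2,0,2,0,0,0,0,0]
Query t: check counters[0]=3 counters[11]=1 -> maybe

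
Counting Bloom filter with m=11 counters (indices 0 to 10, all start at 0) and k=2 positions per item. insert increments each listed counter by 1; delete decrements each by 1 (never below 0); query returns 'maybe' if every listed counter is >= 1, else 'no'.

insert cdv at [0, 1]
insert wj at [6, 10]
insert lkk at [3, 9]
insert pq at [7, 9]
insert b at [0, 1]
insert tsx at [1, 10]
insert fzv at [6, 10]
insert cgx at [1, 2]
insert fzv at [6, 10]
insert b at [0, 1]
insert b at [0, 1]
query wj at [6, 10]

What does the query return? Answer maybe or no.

Step 1: insert cdv at [0, 1] -> counters=[1,1,0,0,0,0,0,0,0,0,0]
Step 2: insert wj at [6, 10] -> counters=[1,1,0,0,0,0,1,0,0,0,1]
Step 3: insert lkk at [3, 9] -> counters=[1,1,0,1,0,0,1,0,0,1,1]
Step 4: insert pq at [7, 9] -> counters=[1,1,0,1,0,0,1,1,0,2,1]
Step 5: insert b at [0, 1] -> counters=[2,2,0,1,0,0,1,1,0,2,1]
Step 6: insert tsx at [1, 10] -> counters=[2,3,0,1,0,0,1,1,0,2,2]
Step 7: insert fzv at [6, 10] -> counters=[2,3,0,1,0,0,2,1,0,2,3]
Step 8: insert cgx at [1, 2] -> counters=[2,4,1,1,0,0,2,1,0,2,3]
Step 9: insert fzv at [6, 10] -> counters=[2,4,1,1,0,0,3,1,0,2,4]
Step 10: insert b at [0, 1] -> counters=[3,5,1,1,0,0,3,1,0,2,4]
Step 11: insert b at [0, 1] -> counters=[4,6,1,1,0,0,3,1,0,2,4]
Query wj: check counters[6]=3 counters[10]=4 -> maybe

Answer: maybe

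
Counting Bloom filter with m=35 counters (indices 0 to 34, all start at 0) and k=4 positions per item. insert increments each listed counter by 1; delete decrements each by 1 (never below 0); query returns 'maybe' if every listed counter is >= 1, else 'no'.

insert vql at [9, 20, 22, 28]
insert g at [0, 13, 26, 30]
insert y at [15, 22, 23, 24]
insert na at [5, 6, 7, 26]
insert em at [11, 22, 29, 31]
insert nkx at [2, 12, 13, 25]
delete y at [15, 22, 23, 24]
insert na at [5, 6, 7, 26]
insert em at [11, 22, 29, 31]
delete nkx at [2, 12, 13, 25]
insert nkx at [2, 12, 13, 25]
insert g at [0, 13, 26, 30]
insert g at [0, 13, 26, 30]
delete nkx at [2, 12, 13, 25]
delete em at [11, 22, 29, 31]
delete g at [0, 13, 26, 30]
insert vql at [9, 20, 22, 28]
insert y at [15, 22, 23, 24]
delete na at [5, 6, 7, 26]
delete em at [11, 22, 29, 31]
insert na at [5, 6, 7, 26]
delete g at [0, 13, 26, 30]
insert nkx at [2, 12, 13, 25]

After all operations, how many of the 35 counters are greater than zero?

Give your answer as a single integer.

Step 1: insert vql at [9, 20, 22, 28] -> counters=[0,0,0,0,0,0,0,0,0,1,0,0,0,0,0,0,0,0,0,0,1,0,1,0,0,0,0,0,1,0,0,0,0,0,0]
Step 2: insert g at [0, 13, 26, 30] -> counters=[1,0,0,0,0,0,0,0,0,1,0,0,0,1,0,0,0,0,0,0,1,0,1,0,0,0,1,0,1,0,1,0,0,0,0]
Step 3: insert y at [15, 22, 23, 24] -> counters=[1,0,0,0,0,0,0,0,0,1,0,0,0,1,0,1,0,0,0,0,1,0,2,1,1,0,1,0,1,0,1,0,0,0,0]
Step 4: insert na at [5, 6, 7, 26] -> counters=[1,0,0,0,0,1,1,1,0,1,0,0,0,1,0,1,0,0,0,0,1,0,2,1,1,0,2,0,1,0,1,0,0,0,0]
Step 5: insert em at [11, 22, 29, 31] -> counters=[1,0,0,0,0,1,1,1,0,1,0,1,0,1,0,1,0,0,0,0,1,0,3,1,1,0,2,0,1,1,1,1,0,0,0]
Step 6: insert nkx at [2, 12, 13, 25] -> counters=[1,0,1,0,0,1,1,1,0,1,0,1,1,2,0,1,0,0,0,0,1,0,3,1,1,1,2,0,1,1,1,1,0,0,0]
Step 7: delete y at [15, 22, 23, 24] -> counters=[1,0,1,0,0,1,1,1,0,1,0,1,1,2,0,0,0,0,0,0,1,0,2,0,0,1,2,0,1,1,1,1,0,0,0]
Step 8: insert na at [5, 6, 7, 26] -> counters=[1,0,1,0,0,2,2,2,0,1,0,1,1,2,0,0,0,0,0,0,1,0,2,0,0,1,3,0,1,1,1,1,0,0,0]
Step 9: insert em at [11, 22, 29, 31] -> counters=[1,0,1,0,0,2,2,2,0,1,0,2,1,2,0,0,0,0,0,0,1,0,3,0,0,1,3,0,1,2,1,2,0,0,0]
Step 10: delete nkx at [2, 12, 13, 25] -> counters=[1,0,0,0,0,2,2,2,0,1,0,2,0,1,0,0,0,0,0,0,1,0,3,0,0,0,3,0,1,2,1,2,0,0,0]
Step 11: insert nkx at [2, 12, 13, 25] -> counters=[1,0,1,0,0,2,2,2,0,1,0,2,1,2,0,0,0,0,0,0,1,0,3,0,0,1,3,0,1,2,1,2,0,0,0]
Step 12: insert g at [0, 13, 26, 30] -> counters=[2,0,1,0,0,2,2,2,0,1,0,2,1,3,0,0,0,0,0,0,1,0,3,0,0,1,4,0,1,2,2,2,0,0,0]
Step 13: insert g at [0, 13, 26, 30] -> counters=[3,0,1,0,0,2,2,2,0,1,0,2,1,4,0,0,0,0,0,0,1,0,3,0,0,1,5,0,1,2,3,2,0,0,0]
Step 14: delete nkx at [2, 12, 13, 25] -> counters=[3,0,0,0,0,2,2,2,0,1,0,2,0,3,0,0,0,0,0,0,1,0,3,0,0,0,5,0,1,2,3,2,0,0,0]
Step 15: delete em at [11, 22, 29, 31] -> counters=[3,0,0,0,0,2,2,2,0,1,0,1,0,3,0,0,0,0,0,0,1,0,2,0,0,0,5,0,1,1,3,1,0,0,0]
Step 16: delete g at [0, 13, 26, 30] -> counters=[2,0,0,0,0,2,2,2,0,1,0,1,0,2,0,0,0,0,0,0,1,0,2,0,0,0,4,0,1,1,2,1,0,0,0]
Step 17: insert vql at [9, 20, 22, 28] -> counters=[2,0,0,0,0,2,2,2,0,2,0,1,0,2,0,0,0,0,0,0,2,0,3,0,0,0,4,0,2,1,2,1,0,0,0]
Step 18: insert y at [15, 22, 23, 24] -> counters=[2,0,0,0,0,2,2,2,0,2,0,1,0,2,0,1,0,0,0,0,2,0,4,1,1,0,4,0,2,1,2,1,0,0,0]
Step 19: delete na at [5, 6, 7, 26] -> counters=[2,0,0,0,0,1,1,1,0,2,0,1,0,2,0,1,0,0,0,0,2,0,4,1,1,0,3,0,2,1,2,1,0,0,0]
Step 20: delete em at [11, 22, 29, 31] -> counters=[2,0,0,0,0,1,1,1,0,2,0,0,0,2,0,1,0,0,0,0,2,0,3,1,1,0,3,0,2,0,2,0,0,0,0]
Step 21: insert na at [5, 6, 7, 26] -> counters=[2,0,0,0,0,2,2,2,0,2,0,0,0,2,0,1,0,0,0,0,2,0,3,1,1,0,4,0,2,0,2,0,0,0,0]
Step 22: delete g at [0, 13, 26, 30] -> counters=[1,0,0,0,0,2,2,2,0,2,0,0,0,1,0,1,0,0,0,0,2,0,3,1,1,0,3,0,2,0,1,0,0,0,0]
Step 23: insert nkx at [2, 12, 13, 25] -> counters=[1,0,1,0,0,2,2,2,0,2,0,0,1,2,0,1,0,0,0,0,2,0,3,1,1,1,3,0,2,0,1,0,0,0,0]
Final counters=[1,0,1,0,0,2,2,2,0,2,0,0,1,2,0,1,0,0,0,0,2,0,3,1,1,1,3,0,2,0,1,0,0,0,0] -> 17 nonzero

Answer: 17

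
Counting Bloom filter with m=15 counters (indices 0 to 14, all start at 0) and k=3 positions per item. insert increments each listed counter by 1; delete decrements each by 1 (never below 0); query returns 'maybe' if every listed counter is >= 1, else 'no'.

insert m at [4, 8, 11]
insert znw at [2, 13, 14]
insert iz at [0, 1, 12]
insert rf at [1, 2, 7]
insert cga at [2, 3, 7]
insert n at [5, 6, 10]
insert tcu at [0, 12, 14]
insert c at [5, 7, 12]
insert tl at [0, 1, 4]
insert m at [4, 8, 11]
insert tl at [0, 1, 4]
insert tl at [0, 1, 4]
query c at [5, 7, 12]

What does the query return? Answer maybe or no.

Answer: maybe

Derivation:
Step 1: insert m at [4, 8, 11] -> counters=[0,0,0,0,1,0,0,0,1,0,0,1,0,0,0]
Step 2: insert znw at [2, 13, 14] -> counters=[0,0,1,0,1,0,0,0,1,0,0,1,0,1,1]
Step 3: insert iz at [0, 1, 12] -> counters=[1,1,1,0,1,0,0,0,1,0,0,1,1,1,1]
Step 4: insert rf at [1, 2, 7] -> counters=[1,2,2,0,1,0,0,1,1,0,0,1,1,1,1]
Step 5: insert cga at [2, 3, 7] -> counters=[1,2,3,1,1,0,0,2,1,0,0,1,1,1,1]
Step 6: insert n at [5, 6, 10] -> counters=[1,2,3,1,1,1,1,2,1,0,1,1,1,1,1]
Step 7: insert tcu at [0, 12, 14] -> counters=[2,2,3,1,1,1,1,2,1,0,1,1,2,1,2]
Step 8: insert c at [5, 7, 12] -> counters=[2,2,3,1,1,2,1,3,1,0,1,1,3,1,2]
Step 9: insert tl at [0, 1, 4] -> counters=[3,3,3,1,2,2,1,3,1,0,1,1,3,1,2]
Step 10: insert m at [4, 8, 11] -> counters=[3,3,3,1,3,2,1,3,2,0,1,2,3,1,2]
Step 11: insert tl at [0, 1, 4] -> counters=[4,4,3,1,4,2,1,3,2,0,1,2,3,1,2]
Step 12: insert tl at [0, 1, 4] -> counters=[5,5,3,1,5,2,1,3,2,0,1,2,3,1,2]
Query c: check counters[5]=2 counters[7]=3 counters[12]=3 -> maybe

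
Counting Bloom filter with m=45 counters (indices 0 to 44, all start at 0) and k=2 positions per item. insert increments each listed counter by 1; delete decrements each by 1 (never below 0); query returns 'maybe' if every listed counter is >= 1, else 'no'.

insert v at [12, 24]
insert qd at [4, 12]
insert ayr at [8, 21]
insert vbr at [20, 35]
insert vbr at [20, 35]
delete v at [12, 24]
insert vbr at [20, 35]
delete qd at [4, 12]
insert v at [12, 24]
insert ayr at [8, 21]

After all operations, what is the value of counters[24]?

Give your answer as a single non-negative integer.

Step 1: insert v at [12, 24] -> counters=[0,0,0,0,0,0,0,0,0,0,0,0,1,0,0,0,0,0,0,0,0,0,0,0,1,0,0,0,0,0,0,0,0,0,0,0,0,0,0,0,0,0,0,0,0]
Step 2: insert qd at [4, 12] -> counters=[0,0,0,0,1,0,0,0,0,0,0,0,2,0,0,0,0,0,0,0,0,0,0,0,1,0,0,0,0,0,0,0,0,0,0,0,0,0,0,0,0,0,0,0,0]
Step 3: insert ayr at [8, 21] -> counters=[0,0,0,0,1,0,0,0,1,0,0,0,2,0,0,0,0,0,0,0,0,1,0,0,1,0,0,0,0,0,0,0,0,0,0,0,0,0,0,0,0,0,0,0,0]
Step 4: insert vbr at [20, 35] -> counters=[0,0,0,0,1,0,0,0,1,0,0,0,2,0,0,0,0,0,0,0,1,1,0,0,1,0,0,0,0,0,0,0,0,0,0,1,0,0,0,0,0,0,0,0,0]
Step 5: insert vbr at [20, 35] -> counters=[0,0,0,0,1,0,0,0,1,0,0,0,2,0,0,0,0,0,0,0,2,1,0,0,1,0,0,0,0,0,0,0,0,0,0,2,0,0,0,0,0,0,0,0,0]
Step 6: delete v at [12, 24] -> counters=[0,0,0,0,1,0,0,0,1,0,0,0,1,0,0,0,0,0,0,0,2,1,0,0,0,0,0,0,0,0,0,0,0,0,0,2,0,0,0,0,0,0,0,0,0]
Step 7: insert vbr at [20, 35] -> counters=[0,0,0,0,1,0,0,0,1,0,0,0,1,0,0,0,0,0,0,0,3,1,0,0,0,0,0,0,0,0,0,0,0,0,0,3,0,0,0,0,0,0,0,0,0]
Step 8: delete qd at [4, 12] -> counters=[0,0,0,0,0,0,0,0,1,0,0,0,0,0,0,0,0,0,0,0,3,1,0,0,0,0,0,0,0,0,0,0,0,0,0,3,0,0,0,0,0,0,0,0,0]
Step 9: insert v at [12, 24] -> counters=[0,0,0,0,0,0,0,0,1,0,0,0,1,0,0,0,0,0,0,0,3,1,0,0,1,0,0,0,0,0,0,0,0,0,0,3,0,0,0,0,0,0,0,0,0]
Step 10: insert ayr at [8, 21] -> counters=[0,0,0,0,0,0,0,0,2,0,0,0,1,0,0,0,0,0,0,0,3,2,0,0,1,0,0,0,0,0,0,0,0,0,0,3,0,0,0,0,0,0,0,0,0]
Final counters=[0,0,0,0,0,0,0,0,2,0,0,0,1,0,0,0,0,0,0,0,3,2,0,0,1,0,0,0,0,0,0,0,0,0,0,3,0,0,0,0,0,0,0,0,0] -> counters[24]=1

Answer: 1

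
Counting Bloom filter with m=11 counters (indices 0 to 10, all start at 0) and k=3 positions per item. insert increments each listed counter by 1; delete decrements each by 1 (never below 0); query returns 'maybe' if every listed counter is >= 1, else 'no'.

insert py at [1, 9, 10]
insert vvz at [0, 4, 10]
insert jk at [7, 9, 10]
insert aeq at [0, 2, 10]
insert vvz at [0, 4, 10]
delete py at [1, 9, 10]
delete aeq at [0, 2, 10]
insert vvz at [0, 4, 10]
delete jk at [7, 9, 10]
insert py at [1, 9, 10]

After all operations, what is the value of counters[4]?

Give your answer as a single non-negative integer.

Step 1: insert py at [1, 9, 10] -> counters=[0,1,0,0,0,0,0,0,0,1,1]
Step 2: insert vvz at [0, 4, 10] -> counters=[1,1,0,0,1,0,0,0,0,1,2]
Step 3: insert jk at [7, 9, 10] -> counters=[1,1,0,0,1,0,0,1,0,2,3]
Step 4: insert aeq at [0, 2, 10] -> counters=[2,1,1,0,1,0,0,1,0,2,4]
Step 5: insert vvz at [0, 4, 10] -> counters=[3,1,1,0,2,0,0,1,0,2,5]
Step 6: delete py at [1, 9, 10] -> counters=[3,0,1,0,2,0,0,1,0,1,4]
Step 7: delete aeq at [0, 2, 10] -> counters=[2,0,0,0,2,0,0,1,0,1,3]
Step 8: insert vvz at [0, 4, 10] -> counters=[3,0,0,0,3,0,0,1,0,1,4]
Step 9: delete jk at [7, 9, 10] -> counters=[3,0,0,0,3,0,0,0,0,0,3]
Step 10: insert py at [1, 9, 10] -> counters=[3,1,0,0,3,0,0,0,0,1,4]
Final counters=[3,1,0,0,3,0,0,0,0,1,4] -> counters[4]=3

Answer: 3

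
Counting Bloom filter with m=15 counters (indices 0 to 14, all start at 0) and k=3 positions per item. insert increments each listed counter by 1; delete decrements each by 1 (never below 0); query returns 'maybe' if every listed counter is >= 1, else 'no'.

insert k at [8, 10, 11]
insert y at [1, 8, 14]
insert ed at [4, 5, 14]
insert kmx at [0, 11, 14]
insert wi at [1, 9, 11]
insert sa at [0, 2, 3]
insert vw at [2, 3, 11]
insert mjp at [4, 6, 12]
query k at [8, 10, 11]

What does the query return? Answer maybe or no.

Step 1: insert k at [8, 10, 11] -> counters=[0,0,0,0,0,0,0,0,1,0,1,1,0,0,0]
Step 2: insert y at [1, 8, 14] -> counters=[0,1,0,0,0,0,0,0,2,0,1,1,0,0,1]
Step 3: insert ed at [4, 5, 14] -> counters=[0,1,0,0,1,1,0,0,2,0,1,1,0,0,2]
Step 4: insert kmx at [0, 11, 14] -> counters=[1,1,0,0,1,1,0,0,2,0,1,2,0,0,3]
Step 5: insert wi at [1, 9, 11] -> counters=[1,2,0,0,1,1,0,0,2,1,1,3,0,0,3]
Step 6: insert sa at [0, 2, 3] -> counters=[2,2,1,1,1,1,0,0,2,1,1,3,0,0,3]
Step 7: insert vw at [2, 3, 11] -> counters=[2,2,2,2,1,1,0,0,2,1,1,4,0,0,3]
Step 8: insert mjp at [4, 6, 12] -> counters=[2,2,2,2,2,1,1,0,2,1,1,4,1,0,3]
Query k: check counters[8]=2 counters[10]=1 counters[11]=4 -> maybe

Answer: maybe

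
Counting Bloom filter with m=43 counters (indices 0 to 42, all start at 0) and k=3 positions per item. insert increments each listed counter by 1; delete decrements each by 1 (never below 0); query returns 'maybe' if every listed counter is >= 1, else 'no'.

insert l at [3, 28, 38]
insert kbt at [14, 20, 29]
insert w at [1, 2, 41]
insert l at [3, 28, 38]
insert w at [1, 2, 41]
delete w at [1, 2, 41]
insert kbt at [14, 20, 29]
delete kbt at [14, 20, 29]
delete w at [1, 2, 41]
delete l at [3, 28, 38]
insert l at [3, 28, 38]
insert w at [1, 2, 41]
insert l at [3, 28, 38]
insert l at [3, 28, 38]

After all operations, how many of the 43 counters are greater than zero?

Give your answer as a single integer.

Step 1: insert l at [3, 28, 38] -> counters=[0,0,0,1,0,0,0,0,0,0,0,0,0,0,0,0,0,0,0,0,0,0,0,0,0,0,0,0,1,0,0,0,0,0,0,0,0,0,1,0,0,0,0]
Step 2: insert kbt at [14, 20, 29] -> counters=[0,0,0,1,0,0,0,0,0,0,0,0,0,0,1,0,0,0,0,0,1,0,0,0,0,0,0,0,1,1,0,0,0,0,0,0,0,0,1,0,0,0,0]
Step 3: insert w at [1, 2, 41] -> counters=[0,1,1,1,0,0,0,0,0,0,0,0,0,0,1,0,0,0,0,0,1,0,0,0,0,0,0,0,1,1,0,0,0,0,0,0,0,0,1,0,0,1,0]
Step 4: insert l at [3, 28, 38] -> counters=[0,1,1,2,0,0,0,0,0,0,0,0,0,0,1,0,0,0,0,0,1,0,0,0,0,0,0,0,2,1,0,0,0,0,0,0,0,0,2,0,0,1,0]
Step 5: insert w at [1, 2, 41] -> counters=[0,2,2,2,0,0,0,0,0,0,0,0,0,0,1,0,0,0,0,0,1,0,0,0,0,0,0,0,2,1,0,0,0,0,0,0,0,0,2,0,0,2,0]
Step 6: delete w at [1, 2, 41] -> counters=[0,1,1,2,0,0,0,0,0,0,0,0,0,0,1,0,0,0,0,0,1,0,0,0,0,0,0,0,2,1,0,0,0,0,0,0,0,0,2,0,0,1,0]
Step 7: insert kbt at [14, 20, 29] -> counters=[0,1,1,2,0,0,0,0,0,0,0,0,0,0,2,0,0,0,0,0,2,0,0,0,0,0,0,0,2,2,0,0,0,0,0,0,0,0,2,0,0,1,0]
Step 8: delete kbt at [14, 20, 29] -> counters=[0,1,1,2,0,0,0,0,0,0,0,0,0,0,1,0,0,0,0,0,1,0,0,0,0,0,0,0,2,1,0,0,0,0,0,0,0,0,2,0,0,1,0]
Step 9: delete w at [1, 2, 41] -> counters=[0,0,0,2,0,0,0,0,0,0,0,0,0,0,1,0,0,0,0,0,1,0,0,0,0,0,0,0,2,1,0,0,0,0,0,0,0,0,2,0,0,0,0]
Step 10: delete l at [3, 28, 38] -> counters=[0,0,0,1,0,0,0,0,0,0,0,0,0,0,1,0,0,0,0,0,1,0,0,0,0,0,0,0,1,1,0,0,0,0,0,0,0,0,1,0,0,0,0]
Step 11: insert l at [3, 28, 38] -> counters=[0,0,0,2,0,0,0,0,0,0,0,0,0,0,1,0,0,0,0,0,1,0,0,0,0,0,0,0,2,1,0,0,0,0,0,0,0,0,2,0,0,0,0]
Step 12: insert w at [1, 2, 41] -> counters=[0,1,1,2,0,0,0,0,0,0,0,0,0,0,1,0,0,0,0,0,1,0,0,0,0,0,0,0,2,1,0,0,0,0,0,0,0,0,2,0,0,1,0]
Step 13: insert l at [3, 28, 38] -> counters=[0,1,1,3,0,0,0,0,0,0,0,0,0,0,1,0,0,0,0,0,1,0,0,0,0,0,0,0,3,1,0,0,0,0,0,0,0,0,3,0,0,1,0]
Step 14: insert l at [3, 28, 38] -> counters=[0,1,1,4,0,0,0,0,0,0,0,0,0,0,1,0,0,0,0,0,1,0,0,0,0,0,0,0,4,1,0,0,0,0,0,0,0,0,4,0,0,1,0]
Final counters=[0,1,1,4,0,0,0,0,0,0,0,0,0,0,1,0,0,0,0,0,1,0,0,0,0,0,0,0,4,1,0,0,0,0,0,0,0,0,4,0,0,1,0] -> 9 nonzero

Answer: 9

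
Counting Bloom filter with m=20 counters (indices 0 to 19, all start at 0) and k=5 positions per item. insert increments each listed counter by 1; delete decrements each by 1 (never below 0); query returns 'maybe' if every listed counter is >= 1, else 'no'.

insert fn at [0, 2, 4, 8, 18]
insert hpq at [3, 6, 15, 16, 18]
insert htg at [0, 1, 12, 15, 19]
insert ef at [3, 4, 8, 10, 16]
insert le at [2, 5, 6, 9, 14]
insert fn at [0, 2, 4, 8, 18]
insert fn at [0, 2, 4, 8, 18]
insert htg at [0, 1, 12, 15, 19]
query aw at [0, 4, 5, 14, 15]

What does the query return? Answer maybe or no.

Answer: maybe

Derivation:
Step 1: insert fn at [0, 2, 4, 8, 18] -> counters=[1,0,1,0,1,0,0,0,1,0,0,0,0,0,0,0,0,0,1,0]
Step 2: insert hpq at [3, 6, 15, 16, 18] -> counters=[1,0,1,1,1,0,1,0,1,0,0,0,0,0,0,1,1,0,2,0]
Step 3: insert htg at [0, 1, 12, 15, 19] -> counters=[2,1,1,1,1,0,1,0,1,0,0,0,1,0,0,2,1,0,2,1]
Step 4: insert ef at [3, 4, 8, 10, 16] -> counters=[2,1,1,2,2,0,1,0,2,0,1,0,1,0,0,2,2,0,2,1]
Step 5: insert le at [2, 5, 6, 9, 14] -> counters=[2,1,2,2,2,1,2,0,2,1,1,0,1,0,1,2,2,0,2,1]
Step 6: insert fn at [0, 2, 4, 8, 18] -> counters=[3,1,3,2,3,1,2,0,3,1,1,0,1,0,1,2,2,0,3,1]
Step 7: insert fn at [0, 2, 4, 8, 18] -> counters=[4,1,4,2,4,1,2,0,4,1,1,0,1,0,1,2,2,0,4,1]
Step 8: insert htg at [0, 1, 12, 15, 19] -> counters=[5,2,4,2,4,1,2,0,4,1,1,0,2,0,1,3,2,0,4,2]
Query aw: check counters[0]=5 counters[4]=4 counters[5]=1 counters[14]=1 counters[15]=3 -> maybe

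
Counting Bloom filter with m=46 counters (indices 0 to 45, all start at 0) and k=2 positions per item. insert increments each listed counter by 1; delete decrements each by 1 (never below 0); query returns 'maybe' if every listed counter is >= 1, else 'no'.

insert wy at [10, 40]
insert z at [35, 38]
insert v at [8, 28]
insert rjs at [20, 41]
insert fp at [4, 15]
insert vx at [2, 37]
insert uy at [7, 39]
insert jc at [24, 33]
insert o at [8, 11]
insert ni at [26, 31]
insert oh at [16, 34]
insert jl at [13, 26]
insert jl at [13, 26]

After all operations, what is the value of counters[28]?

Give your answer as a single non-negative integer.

Step 1: insert wy at [10, 40] -> counters=[0,0,0,0,0,0,0,0,0,0,1,0,0,0,0,0,0,0,0,0,0,0,0,0,0,0,0,0,0,0,0,0,0,0,0,0,0,0,0,0,1,0,0,0,0,0]
Step 2: insert z at [35, 38] -> counters=[0,0,0,0,0,0,0,0,0,0,1,0,0,0,0,0,0,0,0,0,0,0,0,0,0,0,0,0,0,0,0,0,0,0,0,1,0,0,1,0,1,0,0,0,0,0]
Step 3: insert v at [8, 28] -> counters=[0,0,0,0,0,0,0,0,1,0,1,0,0,0,0,0,0,0,0,0,0,0,0,0,0,0,0,0,1,0,0,0,0,0,0,1,0,0,1,0,1,0,0,0,0,0]
Step 4: insert rjs at [20, 41] -> counters=[0,0,0,0,0,0,0,0,1,0,1,0,0,0,0,0,0,0,0,0,1,0,0,0,0,0,0,0,1,0,0,0,0,0,0,1,0,0,1,0,1,1,0,0,0,0]
Step 5: insert fp at [4, 15] -> counters=[0,0,0,0,1,0,0,0,1,0,1,0,0,0,0,1,0,0,0,0,1,0,0,0,0,0,0,0,1,0,0,0,0,0,0,1,0,0,1,0,1,1,0,0,0,0]
Step 6: insert vx at [2, 37] -> counters=[0,0,1,0,1,0,0,0,1,0,1,0,0,0,0,1,0,0,0,0,1,0,0,0,0,0,0,0,1,0,0,0,0,0,0,1,0,1,1,0,1,1,0,0,0,0]
Step 7: insert uy at [7, 39] -> counters=[0,0,1,0,1,0,0,1,1,0,1,0,0,0,0,1,0,0,0,0,1,0,0,0,0,0,0,0,1,0,0,0,0,0,0,1,0,1,1,1,1,1,0,0,0,0]
Step 8: insert jc at [24, 33] -> counters=[0,0,1,0,1,0,0,1,1,0,1,0,0,0,0,1,0,0,0,0,1,0,0,0,1,0,0,0,1,0,0,0,0,1,0,1,0,1,1,1,1,1,0,0,0,0]
Step 9: insert o at [8, 11] -> counters=[0,0,1,0,1,0,0,1,2,0,1,1,0,0,0,1,0,0,0,0,1,0,0,0,1,0,0,0,1,0,0,0,0,1,0,1,0,1,1,1,1,1,0,0,0,0]
Step 10: insert ni at [26, 31] -> counters=[0,0,1,0,1,0,0,1,2,0,1,1,0,0,0,1,0,0,0,0,1,0,0,0,1,0,1,0,1,0,0,1,0,1,0,1,0,1,1,1,1,1,0,0,0,0]
Step 11: insert oh at [16, 34] -> counters=[0,0,1,0,1,0,0,1,2,0,1,1,0,0,0,1,1,0,0,0,1,0,0,0,1,0,1,0,1,0,0,1,0,1,1,1,0,1,1,1,1,1,0,0,0,0]
Step 12: insert jl at [13, 26] -> counters=[0,0,1,0,1,0,0,1,2,0,1,1,0,1,0,1,1,0,0,0,1,0,0,0,1,0,2,0,1,0,0,1,0,1,1,1,0,1,1,1,1,1,0,0,0,0]
Step 13: insert jl at [13, 26] -> counters=[0,0,1,0,1,0,0,1,2,0,1,1,0,2,0,1,1,0,0,0,1,0,0,0,1,0,3,0,1,0,0,1,0,1,1,1,0,1,1,1,1,1,0,0,0,0]
Final counters=[0,0,1,0,1,0,0,1,2,0,1,1,0,2,0,1,1,0,0,0,1,0,0,0,1,0,3,0,1,0,0,1,0,1,1,1,0,1,1,1,1,1,0,0,0,0] -> counters[28]=1

Answer: 1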